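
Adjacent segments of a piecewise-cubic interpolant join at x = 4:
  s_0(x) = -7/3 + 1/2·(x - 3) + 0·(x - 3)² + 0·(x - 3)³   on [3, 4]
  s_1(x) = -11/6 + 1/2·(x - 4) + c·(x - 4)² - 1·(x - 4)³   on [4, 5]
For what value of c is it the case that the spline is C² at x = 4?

s_0''(x) = 0 + 0·(x - 3), so s_0''(4) = 0. On the right, s_1''(4) = 2c, so c = 0.

0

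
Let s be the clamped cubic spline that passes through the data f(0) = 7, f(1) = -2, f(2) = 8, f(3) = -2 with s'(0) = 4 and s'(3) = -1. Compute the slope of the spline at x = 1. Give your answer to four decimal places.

With M_i denoting the second derivative at x_i, h_i = 1, 1, 1, and Δ_i = (y_(i+1) − y_i)/h_i = -9, 10, -10:
  1·M_0 + 4·M_1 + 1·M_2 = 6(Δ_1 - Δ_0) = 114
  1·M_1 + 4·M_2 + 1·M_3 = 6(Δ_2 - Δ_1) = -120
Clamped end conditions give two more equations: 2h_0·M_0 + h_0·M_1 = 6(Δ_0 - s'(0)) = -78 and h_2·M_2 + 2h_2·M_3 = 6(s'(3) - Δ_2) = 54.
Solving the tridiagonal system: M_0 = -208/3, M_1 = 182/3, M_2 = -178/3, M_3 = 170/3.
On [1, 2], s'(x) = b_1 + 2c_1·(x - 1) + 3d_1·(x - 1)² with b_1 = Δ_1 - h_1(2M_1 + M_2)/6 = -1/3, c_1 = M_1/2 = 91/3, d_1 = (M_2 - M_1)/(6h_1) = -20. So s'(1) = -1/3.

-0.3333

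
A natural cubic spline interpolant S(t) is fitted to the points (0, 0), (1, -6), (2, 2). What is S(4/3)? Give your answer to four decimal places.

Put m_i = S'' at the i-th knot. Here h = (1, 1) and Δ = (-6, 8), so the interior equations h_(i-1)·m_(i-1) + 2(h_(i-1)+h_i)·m_i + h_i·m_(i+1) = 6(Δ_i − Δ_(i-1)) read
  1·m_0 + 4·m_1 + 1·m_2 = 6(Δ_1 - Δ_0) = 84
Natural end conditions: m_0 = m_2 = 0.
Solving: m_0 = 0, m_1 = 21, m_2 = 0.
On [1, 2], S(t) = -6 + 1·(t - 1) + 21/2·(t - 1)² - 7/2·(t - 1)³.
With (t - 1) = 1/3: S(4/3) = -125/27.

-4.6296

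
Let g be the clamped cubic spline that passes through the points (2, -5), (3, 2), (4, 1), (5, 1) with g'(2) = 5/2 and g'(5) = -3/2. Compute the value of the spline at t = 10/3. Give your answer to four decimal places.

With M_i denoting the second derivative at x_i, h_i = 1, 1, 1, and Δ_i = (y_(i+1) − y_i)/h_i = 7, -1, 0:
  1·M_0 + 4·M_1 + 1·M_2 = 6(Δ_1 - Δ_0) = -48
  1·M_1 + 4·M_2 + 1·M_3 = 6(Δ_2 - Δ_1) = 6
Clamped end conditions give two more equations: 2h_0·M_0 + h_0·M_1 = 6(Δ_0 - g'(2)) = 27 and h_2·M_2 + 2h_2·M_3 = 6(g'(5) - Δ_2) = -9.
Solving: M_0 = 353/15, M_1 = -301/15, M_2 = 131/15, M_3 = -133/15.
On [3, 4], g(t) = 2 + 127/30·(t - 3) - 301/30·(t - 3)² + 24/5·(t - 3)³.
With (t - 3) = 1/3: g(10/3) = 334/135.

2.4741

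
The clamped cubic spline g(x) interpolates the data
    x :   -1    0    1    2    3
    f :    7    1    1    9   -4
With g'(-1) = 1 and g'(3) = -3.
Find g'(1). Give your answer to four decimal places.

Write σ_i for g''(x_i). With h_i = 1, 1, 1, 1 and divided differences Δ_i = -6, 0, 8, -13, the continuity of g' gives the tridiagonal system
  1·σ_0 + 4·σ_1 + 1·σ_2 = 6(Δ_1 - Δ_0) = 36
  1·σ_1 + 4·σ_2 + 1·σ_3 = 6(Δ_2 - Δ_1) = 48
  1·σ_2 + 4·σ_3 + 1·σ_4 = 6(Δ_3 - Δ_2) = -126
Clamped end conditions give two more equations: 2h_0·σ_0 + h_0·σ_1 = 6(Δ_0 - g'(-1)) = -42 and h_3·σ_3 + 2h_3·σ_4 = 6(g'(3) - Δ_3) = 60.
Forward elimination and back-substitution give σ_0 = -727/28, σ_1 = 139/14, σ_2 = 89/4, σ_3 = -713/14, σ_4 = 1553/28.
On [1, 2], g'(x) = b_2 + 2c_2·(x - 1) + 3d_2·(x - 1)² with b_2 = Δ_2 - h_2(2σ_2 + σ_3)/6 = 127/14, c_2 = σ_2/2 = 89/8, d_2 = (σ_3 - σ_2)/(6h_2) = -683/56. So g'(1) = 127/14.

9.0714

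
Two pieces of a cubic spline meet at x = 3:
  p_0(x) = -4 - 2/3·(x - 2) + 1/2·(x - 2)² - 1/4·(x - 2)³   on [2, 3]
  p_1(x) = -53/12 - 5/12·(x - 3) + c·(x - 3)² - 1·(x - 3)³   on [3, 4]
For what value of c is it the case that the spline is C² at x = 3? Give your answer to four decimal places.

-0.2500

p_0''(x) = 1 - 3/2·(x - 2), so p_0''(3) = -1/2. On the right, p_1''(3) = 2c, so c = -1/4.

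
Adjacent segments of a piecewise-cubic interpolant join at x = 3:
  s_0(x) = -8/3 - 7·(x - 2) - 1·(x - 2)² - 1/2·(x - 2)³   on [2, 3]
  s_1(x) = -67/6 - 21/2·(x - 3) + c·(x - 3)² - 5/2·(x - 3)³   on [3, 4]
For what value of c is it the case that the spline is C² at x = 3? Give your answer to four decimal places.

-2.5000

s_0''(x) = -2 - 3·(x - 2), so s_0''(3) = -5. On the right, s_1''(3) = 2c, so c = -5/2.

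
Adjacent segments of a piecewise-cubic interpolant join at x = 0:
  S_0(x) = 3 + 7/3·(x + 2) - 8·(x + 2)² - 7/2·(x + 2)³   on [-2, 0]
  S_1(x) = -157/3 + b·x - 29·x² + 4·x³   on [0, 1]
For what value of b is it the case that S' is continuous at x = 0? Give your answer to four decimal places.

-71.6667

S_0'(x) = 7/3 - 16·(x + 2) - 21/2·(x + 2)², so S_0'(0) = -215/3. On the right, S_1'(0) = b, so b = -215/3.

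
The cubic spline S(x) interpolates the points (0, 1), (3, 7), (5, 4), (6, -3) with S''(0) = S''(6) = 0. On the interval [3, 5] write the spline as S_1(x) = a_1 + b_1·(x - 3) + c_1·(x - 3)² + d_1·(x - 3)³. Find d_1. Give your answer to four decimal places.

Put M_i = S'' at the i-th knot. Here h = (3, 2, 1) and Δ = (2, -3/2, -7), so the interior equations h_(i-1)·M_(i-1) + 2(h_(i-1)+h_i)·M_i + h_i·M_(i+1) = 6(Δ_i − Δ_(i-1)) read
  3·M_0 + 10·M_1 + 2·M_2 = 6(Δ_1 - Δ_0) = -21
  2·M_1 + 6·M_2 + 1·M_3 = 6(Δ_2 - Δ_1) = -33
Natural end conditions: M_0 = M_3 = 0.
Forward elimination and back-substitution give M_0 = 0, M_1 = -15/14, M_2 = -36/7, M_3 = 0.
On [3, 5], with S_1(x) = a_1 + b_1·(x - 3) + c_1·(x - 3)² + d_1·(x - 3)³: c_1 = M_1/2 = -15/28, d_1 = (M_2 - M_1)/(6h_1) = -19/56, b_1 = Δ_1 - h_1(2M_1 + M_2)/6 = 13/14.

-0.3393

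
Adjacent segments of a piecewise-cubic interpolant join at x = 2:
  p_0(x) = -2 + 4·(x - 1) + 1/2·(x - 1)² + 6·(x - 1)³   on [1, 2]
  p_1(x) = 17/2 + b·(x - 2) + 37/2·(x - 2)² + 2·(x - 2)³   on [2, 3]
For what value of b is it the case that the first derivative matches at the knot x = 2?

p_0'(x) = 4 + 1·(x - 1) + 18·(x - 1)², so p_0'(2) = 23. On the right, p_1'(2) = b, so b = 23.

23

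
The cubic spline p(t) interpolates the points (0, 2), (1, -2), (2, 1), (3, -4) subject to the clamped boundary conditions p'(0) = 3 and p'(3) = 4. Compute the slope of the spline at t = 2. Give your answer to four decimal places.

With σ_i denoting the second derivative at x_i, h_i = 1, 1, 1, and Δ_i = (y_(i+1) − y_i)/h_i = -4, 3, -5:
  1·σ_0 + 4·σ_1 + 1·σ_2 = 6(Δ_1 - Δ_0) = 42
  1·σ_1 + 4·σ_2 + 1·σ_3 = 6(Δ_2 - Δ_1) = -48
Clamped end conditions give two more equations: 2h_0·σ_0 + h_0·σ_1 = 6(Δ_0 - p'(0)) = -42 and h_2·σ_2 + 2h_2·σ_3 = 6(p'(3) - Δ_2) = 54.
Forward elimination and back-substitution give σ_0 = -512/15, σ_1 = 394/15, σ_2 = -434/15, σ_3 = 622/15.
On [2, 3], p'(t) = b_2 + 2c_2·(t - 2) + 3d_2·(t - 2)² with b_2 = Δ_2 - h_2(2σ_2 + σ_3)/6 = -34/15, c_2 = σ_2/2 = -217/15, d_2 = (σ_3 - σ_2)/(6h_2) = 176/15. So p'(2) = -34/15.

-2.2667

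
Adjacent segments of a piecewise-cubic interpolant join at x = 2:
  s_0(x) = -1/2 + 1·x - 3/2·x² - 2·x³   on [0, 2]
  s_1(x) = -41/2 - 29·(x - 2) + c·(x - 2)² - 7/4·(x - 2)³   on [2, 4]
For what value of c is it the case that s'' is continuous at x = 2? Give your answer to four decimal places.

s_0''(x) = -3 - 12·x, so s_0''(2) = -27. On the right, s_1''(2) = 2c, so c = -27/2.

-13.5000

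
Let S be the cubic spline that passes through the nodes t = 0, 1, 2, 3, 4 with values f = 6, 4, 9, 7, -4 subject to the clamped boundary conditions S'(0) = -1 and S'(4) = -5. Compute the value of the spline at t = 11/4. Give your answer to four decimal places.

Put M_i = S'' at the i-th knot. Here h = (1, 1, 1, 1) and Δ = (-2, 5, -2, -11), so the interior equations h_(i-1)·M_(i-1) + 2(h_(i-1)+h_i)·M_i + h_i·M_(i+1) = 6(Δ_i − Δ_(i-1)) read
  1·M_0 + 4·M_1 + 1·M_2 = 6(Δ_1 - Δ_0) = 42
  1·M_1 + 4·M_2 + 1·M_3 = 6(Δ_2 - Δ_1) = -42
  1·M_2 + 4·M_3 + 1·M_4 = 6(Δ_3 - Δ_2) = -54
Clamped end conditions give two more equations: 2h_0·M_0 + h_0·M_1 = 6(Δ_0 - S'(0)) = -6 and h_3·M_3 + 2h_3·M_4 = 6(S'(4) - Δ_3) = 36.
Forward elimination and back-substitution give M_0 = -76/7, M_1 = 110/7, M_2 = -10, M_3 = -124/7, M_4 = 188/7.
On [2, 3], S(t) = 9 + 30/7·(t - 2) - 5·(t - 2)² - 9/7·(t - 2)³.
With (t - 2) = 3/4: S(11/4) = 567/64.

8.8594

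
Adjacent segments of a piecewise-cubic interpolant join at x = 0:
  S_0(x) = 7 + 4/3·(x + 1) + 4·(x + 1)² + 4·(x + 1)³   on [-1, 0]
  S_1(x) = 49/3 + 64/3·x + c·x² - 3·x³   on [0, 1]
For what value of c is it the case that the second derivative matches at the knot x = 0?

16

S_0''(x) = 8 + 24·(x + 1), so S_0''(0) = 32. On the right, S_1''(0) = 2c, so c = 16.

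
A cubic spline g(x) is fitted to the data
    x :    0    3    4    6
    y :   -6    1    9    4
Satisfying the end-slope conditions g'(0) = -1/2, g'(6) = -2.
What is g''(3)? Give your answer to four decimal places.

6.0952

Write M_i for g''(x_i). With h_i = 3, 1, 2 and divided differences Δ_i = 7/3, 8, -5/2, the continuity of g' gives the tridiagonal system
  3·M_0 + 8·M_1 + 1·M_2 = 6(Δ_1 - Δ_0) = 34
  1·M_1 + 6·M_2 + 2·M_3 = 6(Δ_2 - Δ_1) = -63
Clamped end conditions give two more equations: 2h_0·M_0 + h_0·M_1 = 6(Δ_0 - g'(0)) = 17 and h_2·M_2 + 2h_2·M_3 = 6(g'(6) - Δ_2) = 3.
Solving: M_0 = -3/14, M_1 = 128/21, M_2 = -593/42, M_3 = 164/21.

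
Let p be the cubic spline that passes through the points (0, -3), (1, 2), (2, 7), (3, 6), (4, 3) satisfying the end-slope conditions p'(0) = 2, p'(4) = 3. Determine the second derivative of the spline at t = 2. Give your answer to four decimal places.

-7.2500

Write M_i for p''(x_i). With h_i = 1, 1, 1, 1 and divided differences Δ_i = 5, 5, -1, -3, the continuity of p' gives the tridiagonal system
  1·M_0 + 4·M_1 + 1·M_2 = 6(Δ_1 - Δ_0) = 0
  1·M_1 + 4·M_2 + 1·M_3 = 6(Δ_2 - Δ_1) = -36
  1·M_2 + 4·M_3 + 1·M_4 = 6(Δ_3 - Δ_2) = -12
Clamped end conditions give two more equations: 2h_0·M_0 + h_0·M_1 = 6(Δ_0 - p'(0)) = 18 and h_3·M_3 + 2h_3·M_4 = 6(p'(4) - Δ_3) = 36.
Forward elimination and back-substitution give M_0 = 37/4, M_1 = -1/2, M_2 = -29/4, M_3 = -13/2, M_4 = 85/4.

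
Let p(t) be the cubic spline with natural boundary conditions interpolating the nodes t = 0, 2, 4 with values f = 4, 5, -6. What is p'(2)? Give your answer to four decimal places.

-2.5000

Write m_i for p''(x_i). With h_i = 2, 2 and divided differences Δ_i = 1/2, -11/2, the continuity of p' gives the tridiagonal system
  2·m_0 + 8·m_1 + 2·m_2 = 6(Δ_1 - Δ_0) = -36
Natural end conditions: m_0 = m_2 = 0.
Forward elimination and back-substitution give m_0 = 0, m_1 = -9/2, m_2 = 0.
On [2, 4], p'(t) = b_1 + 2c_1·(t - 2) + 3d_1·(t - 2)² with b_1 = Δ_1 - h_1(2m_1 + m_2)/6 = -5/2, c_1 = m_1/2 = -9/4, d_1 = (m_2 - m_1)/(6h_1) = 3/8. So p'(2) = -5/2.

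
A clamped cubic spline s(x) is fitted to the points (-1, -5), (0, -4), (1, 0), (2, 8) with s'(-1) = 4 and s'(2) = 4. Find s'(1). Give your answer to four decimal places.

Put m_i = s'' at the i-th knot. Here h = (1, 1, 1) and Δ = (1, 4, 8), so the interior equations h_(i-1)·m_(i-1) + 2(h_(i-1)+h_i)·m_i + h_i·m_(i+1) = 6(Δ_i − Δ_(i-1)) read
  1·m_0 + 4·m_1 + 1·m_2 = 6(Δ_1 - Δ_0) = 18
  1·m_1 + 4·m_2 + 1·m_3 = 6(Δ_2 - Δ_1) = 24
Clamped end conditions give two more equations: 2h_0·m_0 + h_0·m_1 = 6(Δ_0 - s'(-1)) = -18 and h_2·m_2 + 2h_2·m_3 = 6(s'(2) - Δ_2) = -24.
Solving the tridiagonal system: m_0 = -58/5, m_1 = 26/5, m_2 = 44/5, m_3 = -82/5.
On [1, 2], s'(x) = b_2 + 2c_2·(x - 1) + 3d_2·(x - 1)² with b_2 = Δ_2 - h_2(2m_2 + m_3)/6 = 39/5, c_2 = m_2/2 = 22/5, d_2 = (m_3 - m_2)/(6h_2) = -21/5. So s'(1) = 39/5.

7.8000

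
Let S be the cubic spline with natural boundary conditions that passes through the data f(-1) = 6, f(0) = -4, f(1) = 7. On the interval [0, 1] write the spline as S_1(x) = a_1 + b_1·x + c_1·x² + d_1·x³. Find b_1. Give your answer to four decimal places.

Let M_i = S''(x_i). Step sizes h_i = 1, 1; slopes of the chords Δ_i = (y_(i+1) - y_i)/h_i = -10, 11.
  1·M_0 + 4·M_1 + 1·M_2 = 6(Δ_1 - Δ_0) = 126
Natural end conditions: M_0 = M_2 = 0.
Solving: M_0 = 0, M_1 = 63/2, M_2 = 0.
On [0, 1], with S_1(x) = a_1 + b_1·x + c_1·x² + d_1·x³: c_1 = M_1/2 = 63/4, d_1 = (M_2 - M_1)/(6h_1) = -21/4, b_1 = Δ_1 - h_1(2M_1 + M_2)/6 = 1/2.

0.5000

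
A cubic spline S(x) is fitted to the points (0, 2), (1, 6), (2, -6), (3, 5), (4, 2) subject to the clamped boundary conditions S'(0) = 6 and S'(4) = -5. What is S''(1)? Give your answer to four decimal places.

Put M_i = S'' at the i-th knot. Here h = (1, 1, 1, 1) and Δ = (4, -12, 11, -3), so the interior equations h_(i-1)·M_(i-1) + 2(h_(i-1)+h_i)·M_i + h_i·M_(i+1) = 6(Δ_i − Δ_(i-1)) read
  1·M_0 + 4·M_1 + 1·M_2 = 6(Δ_1 - Δ_0) = -96
  1·M_1 + 4·M_2 + 1·M_3 = 6(Δ_2 - Δ_1) = 138
  1·M_2 + 4·M_3 + 1·M_4 = 6(Δ_3 - Δ_2) = -84
Clamped end conditions give two more equations: 2h_0·M_0 + h_0·M_1 = 6(Δ_0 - S'(0)) = -12 and h_3·M_3 + 2h_3·M_4 = 6(S'(4) - Δ_3) = -12.
Solving the tridiagonal system: M_0 = 409/28, M_1 = -577/14, M_2 = 217/4, M_3 = -529/14, M_4 = 361/28.

-41.2143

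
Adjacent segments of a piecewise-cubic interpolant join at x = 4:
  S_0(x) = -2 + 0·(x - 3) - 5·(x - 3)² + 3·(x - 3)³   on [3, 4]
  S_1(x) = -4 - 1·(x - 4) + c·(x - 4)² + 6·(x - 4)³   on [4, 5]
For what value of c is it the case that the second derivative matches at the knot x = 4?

S_0''(x) = -10 + 18·(x - 3), so S_0''(4) = 8. On the right, S_1''(4) = 2c, so c = 4.

4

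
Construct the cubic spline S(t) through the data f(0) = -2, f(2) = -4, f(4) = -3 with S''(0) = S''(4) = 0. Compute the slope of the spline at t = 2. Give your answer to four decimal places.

With m_i denoting the second derivative at x_i, h_i = 2, 2, and Δ_i = (y_(i+1) − y_i)/h_i = -1, 1/2:
  2·m_0 + 8·m_1 + 2·m_2 = 6(Δ_1 - Δ_0) = 9
Natural end conditions: m_0 = m_2 = 0.
Forward elimination and back-substitution give m_0 = 0, m_1 = 9/8, m_2 = 0.
On [2, 4], S'(t) = b_1 + 2c_1·(t - 2) + 3d_1·(t - 2)² with b_1 = Δ_1 - h_1(2m_1 + m_2)/6 = -1/4, c_1 = m_1/2 = 9/16, d_1 = (m_2 - m_1)/(6h_1) = -3/32. So S'(2) = -1/4.

-0.2500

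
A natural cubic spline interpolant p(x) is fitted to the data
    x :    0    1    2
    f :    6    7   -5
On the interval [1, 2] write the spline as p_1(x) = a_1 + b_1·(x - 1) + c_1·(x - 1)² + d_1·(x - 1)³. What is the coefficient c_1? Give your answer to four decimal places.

-9.7500

With m_i denoting the second derivative at x_i, h_i = 1, 1, and Δ_i = (y_(i+1) − y_i)/h_i = 1, -12:
  1·m_0 + 4·m_1 + 1·m_2 = 6(Δ_1 - Δ_0) = -78
Natural end conditions: m_0 = m_2 = 0.
Solving: m_0 = 0, m_1 = -39/2, m_2 = 0.
On [1, 2], with p_1(x) = a_1 + b_1·(x - 1) + c_1·(x - 1)² + d_1·(x - 1)³: c_1 = m_1/2 = -39/4, d_1 = (m_2 - m_1)/(6h_1) = 13/4, b_1 = Δ_1 - h_1(2m_1 + m_2)/6 = -11/2.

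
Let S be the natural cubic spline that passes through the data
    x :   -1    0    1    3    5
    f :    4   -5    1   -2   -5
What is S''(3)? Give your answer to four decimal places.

3.2143

Write σ_i for S''(x_i). With h_i = 1, 1, 2, 2 and divided differences Δ_i = -9, 6, -3/2, -3/2, the continuity of S' gives the tridiagonal system
  1·σ_0 + 4·σ_1 + 1·σ_2 = 6(Δ_1 - Δ_0) = 90
  1·σ_1 + 6·σ_2 + 2·σ_3 = 6(Δ_2 - Δ_1) = -45
  2·σ_2 + 8·σ_3 + 2·σ_4 = 6(Δ_3 - Δ_2) = 0
Natural end conditions: σ_0 = σ_4 = 0.
Hence σ_0 = 0, σ_1 = 180/7, σ_2 = -90/7, σ_3 = 45/14, σ_4 = 0.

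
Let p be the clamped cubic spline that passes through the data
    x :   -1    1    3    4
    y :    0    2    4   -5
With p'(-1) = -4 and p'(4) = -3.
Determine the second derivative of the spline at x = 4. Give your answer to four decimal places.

Let M_i = p''(x_i). Step sizes h_i = 2, 2, 1; slopes of the chords Δ_i = (y_(i+1) - y_i)/h_i = 1, 1, -9.
  2·M_0 + 8·M_1 + 2·M_2 = 6(Δ_1 - Δ_0) = 0
  2·M_1 + 6·M_2 + 1·M_3 = 6(Δ_2 - Δ_1) = -60
Clamped end conditions give two more equations: 2h_0·M_0 + h_0·M_1 = 6(Δ_0 - p'(-1)) = 30 and h_2·M_2 + 2h_2·M_3 = 6(p'(4) - Δ_2) = 36.
Hence M_0 = 148/23, M_1 = 49/23, M_2 = -344/23, M_3 = 586/23.

25.4783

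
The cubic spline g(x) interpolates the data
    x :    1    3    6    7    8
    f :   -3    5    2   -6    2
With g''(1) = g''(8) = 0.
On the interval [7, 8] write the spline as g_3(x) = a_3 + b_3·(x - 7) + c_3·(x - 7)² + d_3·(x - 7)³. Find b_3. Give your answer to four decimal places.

Put m_i = g'' at the i-th knot. Here h = (2, 3, 1, 1) and Δ = (4, -1, -8, 8), so the interior equations h_(i-1)·m_(i-1) + 2(h_(i-1)+h_i)·m_i + h_i·m_(i+1) = 6(Δ_i − Δ_(i-1)) read
  2·m_0 + 10·m_1 + 3·m_2 = 6(Δ_1 - Δ_0) = -30
  3·m_1 + 8·m_2 + 1·m_3 = 6(Δ_2 - Δ_1) = -42
  1·m_2 + 4·m_3 + 1·m_4 = 6(Δ_3 - Δ_2) = 96
Natural end conditions: m_0 = m_4 = 0.
Solving: m_0 = 0, m_1 = -69/137, m_2 = -1140/137, m_3 = 3573/137, m_4 = 0.
On [7, 8], with g_3(x) = a_3 + b_3·(x - 7) + c_3·(x - 7)² + d_3·(x - 7)³: c_3 = m_3/2 = 3573/274, d_3 = (m_4 - m_3)/(6h_3) = -1191/274, b_3 = Δ_3 - h_3(2m_3 + m_4)/6 = -95/137.

-0.6934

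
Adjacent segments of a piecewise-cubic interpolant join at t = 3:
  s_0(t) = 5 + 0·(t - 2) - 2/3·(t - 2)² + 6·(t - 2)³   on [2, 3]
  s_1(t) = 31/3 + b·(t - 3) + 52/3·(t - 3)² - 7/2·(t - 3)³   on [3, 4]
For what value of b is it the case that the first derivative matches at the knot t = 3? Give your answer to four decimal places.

16.6667

s_0'(t) = 0 - 4/3·(t - 2) + 18·(t - 2)², so s_0'(3) = 50/3. On the right, s_1'(3) = b, so b = 50/3.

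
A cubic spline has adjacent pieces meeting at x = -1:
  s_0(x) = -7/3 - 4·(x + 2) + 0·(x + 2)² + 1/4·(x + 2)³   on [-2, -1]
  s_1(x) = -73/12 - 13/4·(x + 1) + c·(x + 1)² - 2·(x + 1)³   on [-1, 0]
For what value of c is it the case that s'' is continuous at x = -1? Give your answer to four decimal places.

s_0''(x) = 0 + 3/2·(x + 2), so s_0''(-1) = 3/2. On the right, s_1''(-1) = 2c, so c = 3/4.

0.7500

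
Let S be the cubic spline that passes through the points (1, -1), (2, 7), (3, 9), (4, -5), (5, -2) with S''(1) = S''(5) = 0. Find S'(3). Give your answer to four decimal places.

-8.8750

Let σ_i = S''(x_i). Step sizes h_i = 1, 1, 1, 1; slopes of the chords Δ_i = (y_(i+1) - y_i)/h_i = 8, 2, -14, 3.
  1·σ_0 + 4·σ_1 + 1·σ_2 = 6(Δ_1 - Δ_0) = -36
  1·σ_1 + 4·σ_2 + 1·σ_3 = 6(Δ_2 - Δ_1) = -96
  1·σ_2 + 4·σ_3 + 1·σ_4 = 6(Δ_3 - Δ_2) = 102
Natural end conditions: σ_0 = σ_4 = 0.
Solving the tridiagonal system: σ_0 = 0, σ_1 = -27/28, σ_2 = -225/7, σ_3 = 939/28, σ_4 = 0.
On [3, 4], S'(t) = b_2 + 2c_2·(t - 3) + 3d_2·(t - 3)² with b_2 = Δ_2 - h_2(2σ_2 + σ_3)/6 = -71/8, c_2 = σ_2/2 = -225/14, d_2 = (σ_3 - σ_2)/(6h_2) = 613/56. So S'(3) = -71/8.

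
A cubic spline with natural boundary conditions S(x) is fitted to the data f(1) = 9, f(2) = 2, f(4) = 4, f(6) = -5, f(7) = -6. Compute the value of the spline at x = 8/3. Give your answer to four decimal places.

With M_i denoting the second derivative at x_i, h_i = 1, 2, 2, 1, and Δ_i = (y_(i+1) − y_i)/h_i = -7, 1, -9/2, -1:
  1·M_0 + 6·M_1 + 2·M_2 = 6(Δ_1 - Δ_0) = 48
  2·M_1 + 8·M_2 + 2·M_3 = 6(Δ_2 - Δ_1) = -33
  2·M_2 + 6·M_3 + 1·M_4 = 6(Δ_3 - Δ_2) = 21
Natural end conditions: M_0 = M_4 = 0.
Solving: M_0 = 0, M_1 = 54/5, M_2 = -42/5, M_3 = 63/10, M_4 = 0.
On [2, 4], S(x) = 2 - 17/5·(x - 2) + 27/5·(x - 2)² - 8/5·(x - 2)³.
With (x - 2) = 2/3: S(8/3) = 224/135.

1.6593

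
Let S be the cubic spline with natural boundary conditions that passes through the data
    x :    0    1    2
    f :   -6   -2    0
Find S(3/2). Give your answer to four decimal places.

Write σ_i for S''(x_i). With h_i = 1, 1 and divided differences Δ_i = 4, 2, the continuity of S' gives the tridiagonal system
  1·σ_0 + 4·σ_1 + 1·σ_2 = 6(Δ_1 - Δ_0) = -12
Natural end conditions: σ_0 = σ_2 = 0.
Forward elimination and back-substitution give σ_0 = 0, σ_1 = -3, σ_2 = 0.
On [1, 2], S(x) = -2 + 3·(x - 1) - 3/2·(x - 1)² + 1/2·(x - 1)³.
With (x - 1) = 1/2: S(3/2) = -13/16.

-0.8125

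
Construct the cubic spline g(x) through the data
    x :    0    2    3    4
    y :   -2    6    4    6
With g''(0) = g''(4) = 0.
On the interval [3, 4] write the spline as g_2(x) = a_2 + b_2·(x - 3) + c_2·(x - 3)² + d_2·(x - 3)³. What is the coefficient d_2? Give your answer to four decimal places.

With M_i denoting the second derivative at x_i, h_i = 2, 1, 1, and Δ_i = (y_(i+1) − y_i)/h_i = 4, -2, 2:
  2·M_0 + 6·M_1 + 1·M_2 = 6(Δ_1 - Δ_0) = -36
  1·M_1 + 4·M_2 + 1·M_3 = 6(Δ_2 - Δ_1) = 24
Natural end conditions: M_0 = M_3 = 0.
Solving the tridiagonal system: M_0 = 0, M_1 = -168/23, M_2 = 180/23, M_3 = 0.
On [3, 4], with g_2(x) = a_2 + b_2·(x - 3) + c_2·(x - 3)² + d_2·(x - 3)³: c_2 = M_2/2 = 90/23, d_2 = (M_3 - M_2)/(6h_2) = -30/23, b_2 = Δ_2 - h_2(2M_2 + M_3)/6 = -14/23.

-1.3043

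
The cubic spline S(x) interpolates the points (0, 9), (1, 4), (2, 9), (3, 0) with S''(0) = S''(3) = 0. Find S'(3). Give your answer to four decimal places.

-13.4000

Put m_i = S'' at the i-th knot. Here h = (1, 1, 1) and Δ = (-5, 5, -9), so the interior equations h_(i-1)·m_(i-1) + 2(h_(i-1)+h_i)·m_i + h_i·m_(i+1) = 6(Δ_i − Δ_(i-1)) read
  1·m_0 + 4·m_1 + 1·m_2 = 6(Δ_1 - Δ_0) = 60
  1·m_1 + 4·m_2 + 1·m_3 = 6(Δ_2 - Δ_1) = -84
Natural end conditions: m_0 = m_3 = 0.
Forward elimination and back-substitution give m_0 = 0, m_1 = 108/5, m_2 = -132/5, m_3 = 0.
On [2, 3], S'(x) = b_2 + 2c_2·(x - 2) + 3d_2·(x - 2)² with b_2 = Δ_2 - h_2(2m_2 + m_3)/6 = -1/5, c_2 = m_2/2 = -66/5, d_2 = (m_3 - m_2)/(6h_2) = 22/5. So S'(3) = -67/5.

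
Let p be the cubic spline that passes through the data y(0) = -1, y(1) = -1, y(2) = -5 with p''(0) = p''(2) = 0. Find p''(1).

Write σ_i for p''(x_i). With h_i = 1, 1 and divided differences Δ_i = 0, -4, the continuity of p' gives the tridiagonal system
  1·σ_0 + 4·σ_1 + 1·σ_2 = 6(Δ_1 - Δ_0) = -24
Natural end conditions: σ_0 = σ_2 = 0.
Hence σ_0 = 0, σ_1 = -6, σ_2 = 0.

-6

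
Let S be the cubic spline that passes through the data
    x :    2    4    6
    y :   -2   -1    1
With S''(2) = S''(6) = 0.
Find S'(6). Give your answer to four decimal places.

With m_i denoting the second derivative at x_i, h_i = 2, 2, and Δ_i = (y_(i+1) − y_i)/h_i = 1/2, 1:
  2·m_0 + 8·m_1 + 2·m_2 = 6(Δ_1 - Δ_0) = 3
Natural end conditions: m_0 = m_2 = 0.
Solving the tridiagonal system: m_0 = 0, m_1 = 3/8, m_2 = 0.
On [4, 6], S'(x) = b_1 + 2c_1·(x - 4) + 3d_1·(x - 4)² with b_1 = Δ_1 - h_1(2m_1 + m_2)/6 = 3/4, c_1 = m_1/2 = 3/16, d_1 = (m_2 - m_1)/(6h_1) = -1/32. So S'(6) = 9/8.

1.1250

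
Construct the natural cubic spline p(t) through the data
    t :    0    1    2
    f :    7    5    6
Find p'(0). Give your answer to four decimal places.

-2.7500

Put σ_i = p'' at the i-th knot. Here h = (1, 1) and Δ = (-2, 1), so the interior equations h_(i-1)·σ_(i-1) + 2(h_(i-1)+h_i)·σ_i + h_i·σ_(i+1) = 6(Δ_i − Δ_(i-1)) read
  1·σ_0 + 4·σ_1 + 1·σ_2 = 6(Δ_1 - Δ_0) = 18
Natural end conditions: σ_0 = σ_2 = 0.
Solving: σ_0 = 0, σ_1 = 9/2, σ_2 = 0.
On [0, 1], p'(t) = b_0 + 2c_0·t + 3d_0·t² with b_0 = Δ_0 - h_0(2σ_0 + σ_1)/6 = -11/4, c_0 = σ_0/2 = 0, d_0 = (σ_1 - σ_0)/(6h_0) = 3/4. So p'(0) = -11/4.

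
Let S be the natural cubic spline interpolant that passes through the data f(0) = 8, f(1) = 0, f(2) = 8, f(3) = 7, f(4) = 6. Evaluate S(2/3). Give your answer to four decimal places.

0.8413

Let M_i = S''(x_i). Step sizes h_i = 1, 1, 1, 1; slopes of the chords Δ_i = (y_(i+1) - y_i)/h_i = -8, 8, -1, -1.
  1·M_0 + 4·M_1 + 1·M_2 = 6(Δ_1 - Δ_0) = 96
  1·M_1 + 4·M_2 + 1·M_3 = 6(Δ_2 - Δ_1) = -54
  1·M_2 + 4·M_3 + 1·M_4 = 6(Δ_3 - Δ_2) = 0
Natural end conditions: M_0 = M_4 = 0.
Forward elimination and back-substitution give M_0 = 0, M_1 = 207/7, M_2 = -156/7, M_3 = 39/7, M_4 = 0.
On [0, 1], S(t) = 8 - 181/14·t + 0·t² + 69/14·t³.
With t = 2/3: S(2/3) = 53/63.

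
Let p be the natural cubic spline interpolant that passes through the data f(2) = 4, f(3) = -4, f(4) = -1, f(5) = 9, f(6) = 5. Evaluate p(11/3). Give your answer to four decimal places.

-3.4709

With M_i denoting the second derivative at x_i, h_i = 1, 1, 1, 1, and Δ_i = (y_(i+1) − y_i)/h_i = -8, 3, 10, -4:
  1·M_0 + 4·M_1 + 1·M_2 = 6(Δ_1 - Δ_0) = 66
  1·M_1 + 4·M_2 + 1·M_3 = 6(Δ_2 - Δ_1) = 42
  1·M_2 + 4·M_3 + 1·M_4 = 6(Δ_3 - Δ_2) = -84
Natural end conditions: M_0 = M_4 = 0.
Solving the tridiagonal system: M_0 = 0, M_1 = 369/28, M_2 = 93/7, M_3 = -681/28, M_4 = 0.
On [3, 4], p(t) = -4 - 101/28·(t - 3) + 369/56·(t - 3)² + 1/56·(t - 3)³.
With (t - 3) = 2/3: p(11/3) = -656/189.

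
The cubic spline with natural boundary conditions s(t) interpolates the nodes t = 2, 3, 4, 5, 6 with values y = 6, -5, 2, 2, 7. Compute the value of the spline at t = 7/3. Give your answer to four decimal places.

Let M_i = s''(x_i). Step sizes h_i = 1, 1, 1, 1; slopes of the chords Δ_i = (y_(i+1) - y_i)/h_i = -11, 7, 0, 5.
  1·M_0 + 4·M_1 + 1·M_2 = 6(Δ_1 - Δ_0) = 108
  1·M_1 + 4·M_2 + 1·M_3 = 6(Δ_2 - Δ_1) = -42
  1·M_2 + 4·M_3 + 1·M_4 = 6(Δ_3 - Δ_2) = 30
Natural end conditions: M_0 = M_4 = 0.
Hence M_0 = 0, M_1 = 909/28, M_2 = -153/7, M_3 = 363/28, M_4 = 0.
On [2, 3], s(t) = 6 - 919/56·(t - 2) + 0·(t - 2)² + 303/56·(t - 2)³.
With (t - 2) = 1/3: s(7/3) = 46/63.

0.7302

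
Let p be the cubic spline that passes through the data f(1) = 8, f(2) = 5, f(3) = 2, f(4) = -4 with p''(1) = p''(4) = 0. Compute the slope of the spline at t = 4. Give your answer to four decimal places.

-6.8000

With M_i denoting the second derivative at x_i, h_i = 1, 1, 1, and Δ_i = (y_(i+1) − y_i)/h_i = -3, -3, -6:
  1·M_0 + 4·M_1 + 1·M_2 = 6(Δ_1 - Δ_0) = 0
  1·M_1 + 4·M_2 + 1·M_3 = 6(Δ_2 - Δ_1) = -18
Natural end conditions: M_0 = M_3 = 0.
Forward elimination and back-substitution give M_0 = 0, M_1 = 6/5, M_2 = -24/5, M_3 = 0.
On [3, 4], p'(t) = b_2 + 2c_2·(t - 3) + 3d_2·(t - 3)² with b_2 = Δ_2 - h_2(2M_2 + M_3)/6 = -22/5, c_2 = M_2/2 = -12/5, d_2 = (M_3 - M_2)/(6h_2) = 4/5. So p'(4) = -34/5.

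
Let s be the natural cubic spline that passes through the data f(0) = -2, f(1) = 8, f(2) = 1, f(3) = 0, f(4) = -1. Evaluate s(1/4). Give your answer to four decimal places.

1.6677

Put M_i = s'' at the i-th knot. Here h = (1, 1, 1, 1) and Δ = (10, -7, -1, -1), so the interior equations h_(i-1)·M_(i-1) + 2(h_(i-1)+h_i)·M_i + h_i·M_(i+1) = 6(Δ_i − Δ_(i-1)) read
  1·M_0 + 4·M_1 + 1·M_2 = 6(Δ_1 - Δ_0) = -102
  1·M_1 + 4·M_2 + 1·M_3 = 6(Δ_2 - Δ_1) = 36
  1·M_2 + 4·M_3 + 1·M_4 = 6(Δ_3 - Δ_2) = 0
Natural end conditions: M_0 = M_4 = 0.
Solving the tridiagonal system: M_0 = 0, M_1 = -837/28, M_2 = 123/7, M_3 = -123/28, M_4 = 0.
On [0, 1], s(t) = -2 + 839/56·t + 0·t² - 279/56·t³.
With t = 1/4: s(1/4) = 5977/3584.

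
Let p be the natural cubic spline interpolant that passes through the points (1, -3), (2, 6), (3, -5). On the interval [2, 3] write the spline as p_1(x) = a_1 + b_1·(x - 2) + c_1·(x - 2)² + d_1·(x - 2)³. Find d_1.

Put M_i = p'' at the i-th knot. Here h = (1, 1) and Δ = (9, -11), so the interior equations h_(i-1)·M_(i-1) + 2(h_(i-1)+h_i)·M_i + h_i·M_(i+1) = 6(Δ_i − Δ_(i-1)) read
  1·M_0 + 4·M_1 + 1·M_2 = 6(Δ_1 - Δ_0) = -120
Natural end conditions: M_0 = M_2 = 0.
Solving the tridiagonal system: M_0 = 0, M_1 = -30, M_2 = 0.
On [2, 3], with p_1(x) = a_1 + b_1·(x - 2) + c_1·(x - 2)² + d_1·(x - 2)³: c_1 = M_1/2 = -15, d_1 = (M_2 - M_1)/(6h_1) = 5, b_1 = Δ_1 - h_1(2M_1 + M_2)/6 = -1.

5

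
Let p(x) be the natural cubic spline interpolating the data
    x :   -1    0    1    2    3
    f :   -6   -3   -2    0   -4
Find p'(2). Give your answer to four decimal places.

-0.5714

Put M_i = p'' at the i-th knot. Here h = (1, 1, 1, 1) and Δ = (3, 1, 2, -4), so the interior equations h_(i-1)·M_(i-1) + 2(h_(i-1)+h_i)·M_i + h_i·M_(i+1) = 6(Δ_i − Δ_(i-1)) read
  1·M_0 + 4·M_1 + 1·M_2 = 6(Δ_1 - Δ_0) = -12
  1·M_1 + 4·M_2 + 1·M_3 = 6(Δ_2 - Δ_1) = 6
  1·M_2 + 4·M_3 + 1·M_4 = 6(Δ_3 - Δ_2) = -36
Natural end conditions: M_0 = M_4 = 0.
Forward elimination and back-substitution give M_0 = 0, M_1 = -30/7, M_2 = 36/7, M_3 = -72/7, M_4 = 0.
On [2, 3], p'(x) = b_3 + 2c_3·(x - 2) + 3d_3·(x - 2)² with b_3 = Δ_3 - h_3(2M_3 + M_4)/6 = -4/7, c_3 = M_3/2 = -36/7, d_3 = (M_4 - M_3)/(6h_3) = 12/7. So p'(2) = -4/7.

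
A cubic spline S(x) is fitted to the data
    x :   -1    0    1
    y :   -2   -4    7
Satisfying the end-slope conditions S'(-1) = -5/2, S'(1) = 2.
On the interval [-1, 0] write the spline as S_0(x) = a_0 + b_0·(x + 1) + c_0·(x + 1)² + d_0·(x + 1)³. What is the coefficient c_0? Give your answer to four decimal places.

-7.8750

Put m_i = S'' at the i-th knot. Here h = (1, 1) and Δ = (-2, 11), so the interior equations h_(i-1)·m_(i-1) + 2(h_(i-1)+h_i)·m_i + h_i·m_(i+1) = 6(Δ_i − Δ_(i-1)) read
  1·m_0 + 4·m_1 + 1·m_2 = 6(Δ_1 - Δ_0) = 78
Clamped end conditions give two more equations: 2h_0·m_0 + h_0·m_1 = 6(Δ_0 - S'(-1)) = 3 and h_1·m_1 + 2h_1·m_2 = 6(S'(1) - Δ_1) = -54.
Forward elimination and back-substitution give m_0 = -63/4, m_1 = 69/2, m_2 = -177/4.
On [-1, 0], with S_0(x) = a_0 + b_0·(x + 1) + c_0·(x + 1)² + d_0·(x + 1)³: c_0 = m_0/2 = -63/8, d_0 = (m_1 - m_0)/(6h_0) = 67/8, b_0 = Δ_0 - h_0(2m_0 + m_1)/6 = -5/2.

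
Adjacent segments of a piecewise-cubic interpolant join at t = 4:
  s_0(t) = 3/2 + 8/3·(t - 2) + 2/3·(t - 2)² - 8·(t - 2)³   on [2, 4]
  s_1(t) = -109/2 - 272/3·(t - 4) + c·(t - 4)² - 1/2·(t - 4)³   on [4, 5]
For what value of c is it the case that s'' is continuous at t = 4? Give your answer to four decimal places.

s_0''(t) = 4/3 - 48·(t - 2), so s_0''(4) = -284/3. On the right, s_1''(4) = 2c, so c = -142/3.

-47.3333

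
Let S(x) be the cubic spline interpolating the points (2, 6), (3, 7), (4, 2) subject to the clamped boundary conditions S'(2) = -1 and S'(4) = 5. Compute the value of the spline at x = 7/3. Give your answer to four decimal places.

6.4074

With m_i denoting the second derivative at x_i, h_i = 1, 1, and Δ_i = (y_(i+1) − y_i)/h_i = 1, -5:
  1·m_0 + 4·m_1 + 1·m_2 = 6(Δ_1 - Δ_0) = -36
Clamped end conditions give two more equations: 2h_0·m_0 + h_0·m_1 = 6(Δ_0 - S'(2)) = 12 and h_1·m_1 + 2h_1·m_2 = 6(S'(4) - Δ_1) = 60.
Forward elimination and back-substitution give m_0 = 18, m_1 = -24, m_2 = 42.
On [2, 3], S(x) = 6 - 1·(x - 2) + 9·(x - 2)² - 7·(x - 2)³.
With (x - 2) = 1/3: S(7/3) = 173/27.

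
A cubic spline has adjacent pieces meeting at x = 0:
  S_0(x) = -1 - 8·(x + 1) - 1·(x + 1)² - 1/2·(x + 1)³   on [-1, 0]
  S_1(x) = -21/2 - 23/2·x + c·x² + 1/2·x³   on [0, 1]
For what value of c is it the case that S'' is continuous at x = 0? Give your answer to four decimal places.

S_0''(x) = -2 - 3·(x + 1), so S_0''(0) = -5. On the right, S_1''(0) = 2c, so c = -5/2.

-2.5000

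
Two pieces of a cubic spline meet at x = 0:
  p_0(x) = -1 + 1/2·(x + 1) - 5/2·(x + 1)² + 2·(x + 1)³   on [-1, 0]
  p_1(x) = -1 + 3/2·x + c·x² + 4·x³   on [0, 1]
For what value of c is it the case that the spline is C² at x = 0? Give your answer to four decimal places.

p_0''(x) = -5 + 12·(x + 1), so p_0''(0) = 7. On the right, p_1''(0) = 2c, so c = 7/2.

3.5000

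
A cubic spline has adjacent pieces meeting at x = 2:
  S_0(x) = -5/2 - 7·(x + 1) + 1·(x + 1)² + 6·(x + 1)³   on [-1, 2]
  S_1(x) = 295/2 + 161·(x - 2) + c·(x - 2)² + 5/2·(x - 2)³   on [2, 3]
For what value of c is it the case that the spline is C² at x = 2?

55

S_0''(x) = 2 + 36·(x + 1), so S_0''(2) = 110. On the right, S_1''(2) = 2c, so c = 55.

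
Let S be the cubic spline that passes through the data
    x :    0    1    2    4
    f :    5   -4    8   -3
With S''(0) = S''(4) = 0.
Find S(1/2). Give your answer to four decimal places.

-1.8397

Put m_i = S'' at the i-th knot. Here h = (1, 1, 2) and Δ = (-9, 12, -11/2), so the interior equations h_(i-1)·m_(i-1) + 2(h_(i-1)+h_i)·m_i + h_i·m_(i+1) = 6(Δ_i − Δ_(i-1)) read
  1·m_0 + 4·m_1 + 1·m_2 = 6(Δ_1 - Δ_0) = 126
  1·m_1 + 6·m_2 + 2·m_3 = 6(Δ_2 - Δ_1) = -105
Natural end conditions: m_0 = m_3 = 0.
Forward elimination and back-substitution give m_0 = 0, m_1 = 861/23, m_2 = -546/23, m_3 = 0.
On [0, 1], S(x) = 5 - 701/46·x + 0·x² + 287/46·x³.
With x = 1/2: S(1/2) = -677/368.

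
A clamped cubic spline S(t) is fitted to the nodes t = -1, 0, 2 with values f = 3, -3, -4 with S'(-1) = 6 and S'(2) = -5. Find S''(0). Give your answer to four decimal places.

18.3333

Let M_i = S''(x_i). Step sizes h_i = 1, 2; slopes of the chords Δ_i = (y_(i+1) - y_i)/h_i = -6, -1/2.
  1·M_0 + 6·M_1 + 2·M_2 = 6(Δ_1 - Δ_0) = 33
Clamped end conditions give two more equations: 2h_0·M_0 + h_0·M_1 = 6(Δ_0 - S'(-1)) = -72 and h_1·M_1 + 2h_1·M_2 = 6(S'(2) - Δ_1) = -27.
Solving the tridiagonal system: M_0 = -271/6, M_1 = 55/3, M_2 = -191/12.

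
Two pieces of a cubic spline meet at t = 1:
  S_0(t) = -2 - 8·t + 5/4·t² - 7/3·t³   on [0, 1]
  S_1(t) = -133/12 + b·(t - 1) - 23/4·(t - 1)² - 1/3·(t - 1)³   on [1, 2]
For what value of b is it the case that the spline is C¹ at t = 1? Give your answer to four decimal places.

-12.5000

S_0'(t) = -8 + 5/2·t - 7·t², so S_0'(1) = -25/2. On the right, S_1'(1) = b, so b = -25/2.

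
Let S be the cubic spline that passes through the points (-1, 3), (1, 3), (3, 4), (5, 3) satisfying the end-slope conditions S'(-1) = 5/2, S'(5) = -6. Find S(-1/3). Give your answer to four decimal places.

3.8395

Let σ_i = S''(x_i). Step sizes h_i = 2, 2, 2; slopes of the chords Δ_i = (y_(i+1) - y_i)/h_i = 0, 1/2, -1/2.
  2·σ_0 + 8·σ_1 + 2·σ_2 = 6(Δ_1 - Δ_0) = 3
  2·σ_1 + 8·σ_2 + 2·σ_3 = 6(Δ_2 - Δ_1) = -6
Clamped end conditions give two more equations: 2h_0·σ_0 + h_0·σ_1 = 6(Δ_0 - S'(-1)) = -15 and h_2·σ_2 + 2h_2·σ_3 = 6(S'(5) - Δ_2) = -33.
Hence σ_0 = -13/3, σ_1 = 7/6, σ_2 = 7/6, σ_3 = -53/6.
On [-1, 1], S(x) = 3 + 5/2·(x + 1) - 13/6·(x + 1)² + 11/24·(x + 1)³.
With (x + 1) = 2/3: S(-1/3) = 311/81.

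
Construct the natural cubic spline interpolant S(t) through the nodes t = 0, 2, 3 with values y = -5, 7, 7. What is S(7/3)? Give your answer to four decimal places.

7.3704

Let M_i = S''(x_i). Step sizes h_i = 2, 1; slopes of the chords Δ_i = (y_(i+1) - y_i)/h_i = 6, 0.
  2·M_0 + 6·M_1 + 1·M_2 = 6(Δ_1 - Δ_0) = -36
Natural end conditions: M_0 = M_2 = 0.
Solving: M_0 = 0, M_1 = -6, M_2 = 0.
On [2, 3], S(t) = 7 + 2·(t - 2) - 3·(t - 2)² + 1·(t - 2)³.
With (t - 2) = 1/3: S(7/3) = 199/27.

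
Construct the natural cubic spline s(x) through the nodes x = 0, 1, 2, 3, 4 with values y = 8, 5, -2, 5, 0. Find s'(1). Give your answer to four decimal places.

-7.5714

Let m_i = s''(x_i). Step sizes h_i = 1, 1, 1, 1; slopes of the chords Δ_i = (y_(i+1) - y_i)/h_i = -3, -7, 7, -5.
  1·m_0 + 4·m_1 + 1·m_2 = 6(Δ_1 - Δ_0) = -24
  1·m_1 + 4·m_2 + 1·m_3 = 6(Δ_2 - Δ_1) = 84
  1·m_2 + 4·m_3 + 1·m_4 = 6(Δ_3 - Δ_2) = -72
Natural end conditions: m_0 = m_4 = 0.
Forward elimination and back-substitution give m_0 = 0, m_1 = -96/7, m_2 = 216/7, m_3 = -180/7, m_4 = 0.
On [1, 2], s'(x) = b_1 + 2c_1·(x - 1) + 3d_1·(x - 1)² with b_1 = Δ_1 - h_1(2m_1 + m_2)/6 = -53/7, c_1 = m_1/2 = -48/7, d_1 = (m_2 - m_1)/(6h_1) = 52/7. So s'(1) = -53/7.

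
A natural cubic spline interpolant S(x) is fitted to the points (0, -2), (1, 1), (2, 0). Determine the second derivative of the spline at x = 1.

With M_i denoting the second derivative at x_i, h_i = 1, 1, and Δ_i = (y_(i+1) − y_i)/h_i = 3, -1:
  1·M_0 + 4·M_1 + 1·M_2 = 6(Δ_1 - Δ_0) = -24
Natural end conditions: M_0 = M_2 = 0.
Solving the tridiagonal system: M_0 = 0, M_1 = -6, M_2 = 0.

-6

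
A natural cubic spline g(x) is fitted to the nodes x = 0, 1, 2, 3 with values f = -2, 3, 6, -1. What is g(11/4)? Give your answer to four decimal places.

With σ_i denoting the second derivative at x_i, h_i = 1, 1, 1, and Δ_i = (y_(i+1) − y_i)/h_i = 5, 3, -7:
  1·σ_0 + 4·σ_1 + 1·σ_2 = 6(Δ_1 - Δ_0) = -12
  1·σ_1 + 4·σ_2 + 1·σ_3 = 6(Δ_2 - Δ_1) = -60
Natural end conditions: σ_0 = σ_3 = 0.
Hence σ_0 = 0, σ_1 = 4/5, σ_2 = -76/5, σ_3 = 0.
On [2, 3], g(x) = 6 - 29/15·(x - 2) - 38/5·(x - 2)² + 38/15·(x - 2)³.
With (x - 2) = 3/4: g(11/4) = 43/32.

1.3438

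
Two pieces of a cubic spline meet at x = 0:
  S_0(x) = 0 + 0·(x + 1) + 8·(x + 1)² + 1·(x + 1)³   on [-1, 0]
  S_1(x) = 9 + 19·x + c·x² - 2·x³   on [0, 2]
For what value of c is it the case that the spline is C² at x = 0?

11

S_0''(x) = 16 + 6·(x + 1), so S_0''(0) = 22. On the right, S_1''(0) = 2c, so c = 11.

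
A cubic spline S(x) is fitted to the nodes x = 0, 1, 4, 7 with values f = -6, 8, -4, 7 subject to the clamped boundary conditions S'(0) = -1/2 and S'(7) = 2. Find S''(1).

Let M_i = S''(x_i). Step sizes h_i = 1, 3, 3; slopes of the chords Δ_i = (y_(i+1) - y_i)/h_i = 14, -4, 11/3.
  1·M_0 + 8·M_1 + 3·M_2 = 6(Δ_1 - Δ_0) = -108
  3·M_1 + 12·M_2 + 3·M_3 = 6(Δ_2 - Δ_1) = 46
Clamped end conditions give two more equations: 2h_0·M_0 + h_0·M_1 = 6(Δ_0 - S'(0)) = 87 and h_2·M_2 + 2h_2·M_3 = 6(S'(7) - Δ_2) = -10.
Hence M_0 = 56, M_1 = -25, M_2 = 12, M_3 = -23/3.

-25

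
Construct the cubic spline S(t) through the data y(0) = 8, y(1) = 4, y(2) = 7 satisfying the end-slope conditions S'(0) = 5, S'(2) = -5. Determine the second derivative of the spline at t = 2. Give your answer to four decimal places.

Put m_i = S'' at the i-th knot. Here h = (1, 1) and Δ = (-4, 3), so the interior equations h_(i-1)·m_(i-1) + 2(h_(i-1)+h_i)·m_i + h_i·m_(i+1) = 6(Δ_i − Δ_(i-1)) read
  1·m_0 + 4·m_1 + 1·m_2 = 6(Δ_1 - Δ_0) = 42
Clamped end conditions give two more equations: 2h_0·m_0 + h_0·m_1 = 6(Δ_0 - S'(0)) = -54 and h_1·m_1 + 2h_1·m_2 = 6(S'(2) - Δ_1) = -48.
Solving: m_0 = -85/2, m_1 = 31, m_2 = -79/2.

-39.5000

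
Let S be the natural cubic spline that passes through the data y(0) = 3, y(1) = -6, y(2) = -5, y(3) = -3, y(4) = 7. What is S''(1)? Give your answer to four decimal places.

Write M_i for S''(x_i). With h_i = 1, 1, 1, 1 and divided differences Δ_i = -9, 1, 2, 10, the continuity of S' gives the tridiagonal system
  1·M_0 + 4·M_1 + 1·M_2 = 6(Δ_1 - Δ_0) = 60
  1·M_1 + 4·M_2 + 1·M_3 = 6(Δ_2 - Δ_1) = 6
  1·M_2 + 4·M_3 + 1·M_4 = 6(Δ_3 - Δ_2) = 48
Natural end conditions: M_0 = M_4 = 0.
Solving: M_0 = 0, M_1 = 33/2, M_2 = -6, M_3 = 27/2, M_4 = 0.

16.5000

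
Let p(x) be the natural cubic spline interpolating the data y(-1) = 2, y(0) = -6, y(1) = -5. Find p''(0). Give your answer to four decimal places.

13.5000

Write m_i for p''(x_i). With h_i = 1, 1 and divided differences Δ_i = -8, 1, the continuity of p' gives the tridiagonal system
  1·m_0 + 4·m_1 + 1·m_2 = 6(Δ_1 - Δ_0) = 54
Natural end conditions: m_0 = m_2 = 0.
Solving the tridiagonal system: m_0 = 0, m_1 = 27/2, m_2 = 0.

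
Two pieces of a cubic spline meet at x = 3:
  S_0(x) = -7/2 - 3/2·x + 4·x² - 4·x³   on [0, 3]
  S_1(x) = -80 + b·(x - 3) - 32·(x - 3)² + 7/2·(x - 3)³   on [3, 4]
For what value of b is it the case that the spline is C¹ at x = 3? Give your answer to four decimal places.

-85.5000

S_0'(x) = -3/2 + 8·x - 12·x², so S_0'(3) = -171/2. On the right, S_1'(3) = b, so b = -171/2.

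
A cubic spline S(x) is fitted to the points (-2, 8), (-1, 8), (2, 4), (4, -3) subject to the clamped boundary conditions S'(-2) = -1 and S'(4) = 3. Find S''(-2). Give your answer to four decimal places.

3.0128

Let M_i = S''(x_i). Step sizes h_i = 1, 3, 2; slopes of the chords Δ_i = (y_(i+1) - y_i)/h_i = 0, -4/3, -7/2.
  1·M_0 + 8·M_1 + 3·M_2 = 6(Δ_1 - Δ_0) = -8
  3·M_1 + 10·M_2 + 2·M_3 = 6(Δ_2 - Δ_1) = -13
Clamped end conditions give two more equations: 2h_0·M_0 + h_0·M_1 = 6(Δ_0 - S'(-2)) = 6 and h_2·M_2 + 2h_2·M_3 = 6(S'(4) - Δ_2) = 39.
Solving: M_0 = 235/78, M_1 = -1/39, M_2 = -281/78, M_3 = 901/78.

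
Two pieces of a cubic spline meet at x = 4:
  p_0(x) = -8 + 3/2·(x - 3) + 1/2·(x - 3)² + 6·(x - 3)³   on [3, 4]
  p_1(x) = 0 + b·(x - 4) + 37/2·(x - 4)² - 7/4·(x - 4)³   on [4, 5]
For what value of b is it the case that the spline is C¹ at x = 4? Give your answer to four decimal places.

p_0'(x) = 3/2 + 1·(x - 3) + 18·(x - 3)², so p_0'(4) = 41/2. On the right, p_1'(4) = b, so b = 41/2.

20.5000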